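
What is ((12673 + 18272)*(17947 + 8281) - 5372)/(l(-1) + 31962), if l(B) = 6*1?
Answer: 101452511/3996 ≈ 25389.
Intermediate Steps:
l(B) = 6
((12673 + 18272)*(17947 + 8281) - 5372)/(l(-1) + 31962) = ((12673 + 18272)*(17947 + 8281) - 5372)/(6 + 31962) = (30945*26228 - 5372)/31968 = (811625460 - 5372)*(1/31968) = 811620088*(1/31968) = 101452511/3996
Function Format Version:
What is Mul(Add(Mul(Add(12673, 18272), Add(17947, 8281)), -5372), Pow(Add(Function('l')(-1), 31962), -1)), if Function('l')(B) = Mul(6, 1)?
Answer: Rational(101452511, 3996) ≈ 25389.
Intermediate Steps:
Function('l')(B) = 6
Mul(Add(Mul(Add(12673, 18272), Add(17947, 8281)), -5372), Pow(Add(Function('l')(-1), 31962), -1)) = Mul(Add(Mul(Add(12673, 18272), Add(17947, 8281)), -5372), Pow(Add(6, 31962), -1)) = Mul(Add(Mul(30945, 26228), -5372), Pow(31968, -1)) = Mul(Add(811625460, -5372), Rational(1, 31968)) = Mul(811620088, Rational(1, 31968)) = Rational(101452511, 3996)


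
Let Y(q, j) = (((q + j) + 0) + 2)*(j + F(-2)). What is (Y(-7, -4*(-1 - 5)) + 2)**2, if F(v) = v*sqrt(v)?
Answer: 206876 - 34808*I*sqrt(2) ≈ 2.0688e+5 - 49226.0*I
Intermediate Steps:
F(v) = v**(3/2)
Y(q, j) = (j - 2*I*sqrt(2))*(2 + j + q) (Y(q, j) = (((q + j) + 0) + 2)*(j + (-2)**(3/2)) = (((j + q) + 0) + 2)*(j - 2*I*sqrt(2)) = ((j + q) + 2)*(j - 2*I*sqrt(2)) = (2 + j + q)*(j - 2*I*sqrt(2)) = (j - 2*I*sqrt(2))*(2 + j + q))
(Y(-7, -4*(-1 - 5)) + 2)**2 = (((-4*(-1 - 5))**2 + 2*(-4*(-1 - 5)) - 4*(-1 - 5)*(-7) - 4*I*sqrt(2) - 2*I*(-4*(-1 - 5))*sqrt(2) - 2*I*(-7)*sqrt(2)) + 2)**2 = (((-4*(-6))**2 + 2*(-4*(-6)) - 4*(-6)*(-7) - 4*I*sqrt(2) - 2*I*(-4*(-6))*sqrt(2) + 14*I*sqrt(2)) + 2)**2 = ((24**2 + 2*24 + 24*(-7) - 4*I*sqrt(2) - 2*I*24*sqrt(2) + 14*I*sqrt(2)) + 2)**2 = ((576 + 48 - 168 - 4*I*sqrt(2) - 48*I*sqrt(2) + 14*I*sqrt(2)) + 2)**2 = ((456 - 38*I*sqrt(2)) + 2)**2 = (458 - 38*I*sqrt(2))**2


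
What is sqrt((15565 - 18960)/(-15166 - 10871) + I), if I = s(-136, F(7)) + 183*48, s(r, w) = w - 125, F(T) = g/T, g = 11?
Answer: sqrt(31966018264103)/60753 ≈ 93.063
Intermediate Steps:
F(T) = 11/T
s(r, w) = -125 + w
I = 60624/7 (I = (-125 + 11/7) + 183*48 = (-125 + 11*(1/7)) + 8784 = (-125 + 11/7) + 8784 = -864/7 + 8784 = 60624/7 ≈ 8660.6)
sqrt((15565 - 18960)/(-15166 - 10871) + I) = sqrt((15565 - 18960)/(-15166 - 10871) + 60624/7) = sqrt(-3395/(-26037) + 60624/7) = sqrt(-3395*(-1/26037) + 60624/7) = sqrt(3395/26037 + 60624/7) = sqrt(1578490853/182259) = sqrt(31966018264103)/60753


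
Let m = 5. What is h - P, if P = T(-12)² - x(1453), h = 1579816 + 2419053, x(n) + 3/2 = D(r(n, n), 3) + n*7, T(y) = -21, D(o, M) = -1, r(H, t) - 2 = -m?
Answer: 8017193/2 ≈ 4.0086e+6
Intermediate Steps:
r(H, t) = -3 (r(H, t) = 2 - 1*5 = 2 - 5 = -3)
x(n) = -5/2 + 7*n (x(n) = -3/2 + (-1 + n*7) = -3/2 + (-1 + 7*n) = -5/2 + 7*n)
h = 3998869
P = -19455/2 (P = (-21)² - (-5/2 + 7*1453) = 441 - (-5/2 + 10171) = 441 - 1*20337/2 = 441 - 20337/2 = -19455/2 ≈ -9727.5)
h - P = 3998869 - 1*(-19455/2) = 3998869 + 19455/2 = 8017193/2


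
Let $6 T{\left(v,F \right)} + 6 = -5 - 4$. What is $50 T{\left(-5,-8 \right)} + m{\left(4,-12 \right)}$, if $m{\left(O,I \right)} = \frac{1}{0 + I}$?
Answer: $- \frac{1501}{12} \approx -125.08$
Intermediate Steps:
$T{\left(v,F \right)} = - \frac{5}{2}$ ($T{\left(v,F \right)} = -1 + \frac{-5 - 4}{6} = -1 + \frac{1}{6} \left(-9\right) = -1 - \frac{3}{2} = - \frac{5}{2}$)
$m{\left(O,I \right)} = \frac{1}{I}$
$50 T{\left(-5,-8 \right)} + m{\left(4,-12 \right)} = 50 \left(- \frac{5}{2}\right) + \frac{1}{-12} = -125 - \frac{1}{12} = - \frac{1501}{12}$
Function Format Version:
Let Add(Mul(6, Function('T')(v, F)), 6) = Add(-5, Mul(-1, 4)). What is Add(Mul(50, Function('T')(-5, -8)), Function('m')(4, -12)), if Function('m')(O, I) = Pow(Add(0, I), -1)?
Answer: Rational(-1501, 12) ≈ -125.08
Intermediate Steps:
Function('T')(v, F) = Rational(-5, 2) (Function('T')(v, F) = Add(-1, Mul(Rational(1, 6), Add(-5, Mul(-1, 4)))) = Add(-1, Mul(Rational(1, 6), Add(-5, -4))) = Add(-1, Mul(Rational(1, 6), -9)) = Add(-1, Rational(-3, 2)) = Rational(-5, 2))
Function('m')(O, I) = Pow(I, -1)
Add(Mul(50, Function('T')(-5, -8)), Function('m')(4, -12)) = Add(Mul(50, Rational(-5, 2)), Pow(-12, -1)) = Add(-125, Rational(-1, 12)) = Rational(-1501, 12)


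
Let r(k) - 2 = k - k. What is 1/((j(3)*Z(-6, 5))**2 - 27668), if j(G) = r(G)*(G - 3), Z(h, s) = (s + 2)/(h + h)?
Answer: -1/27668 ≈ -3.6143e-5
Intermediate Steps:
r(k) = 2 (r(k) = 2 + (k - k) = 2 + 0 = 2)
Z(h, s) = (2 + s)/(2*h) (Z(h, s) = (2 + s)/((2*h)) = (2 + s)*(1/(2*h)) = (2 + s)/(2*h))
j(G) = -6 + 2*G (j(G) = 2*(G - 3) = 2*(-3 + G) = -6 + 2*G)
1/((j(3)*Z(-6, 5))**2 - 27668) = 1/(((-6 + 2*3)*((1/2)*(2 + 5)/(-6)))**2 - 27668) = 1/(((-6 + 6)*((1/2)*(-1/6)*7))**2 - 27668) = 1/((0*(-7/12))**2 - 27668) = 1/(0**2 - 27668) = 1/(0 - 27668) = 1/(-27668) = -1/27668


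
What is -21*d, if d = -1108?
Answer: 23268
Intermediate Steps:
-21*d = -21*(-1108) = 23268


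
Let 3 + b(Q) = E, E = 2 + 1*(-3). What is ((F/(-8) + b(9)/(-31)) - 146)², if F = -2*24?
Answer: 18800896/961 ≈ 19564.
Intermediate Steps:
E = -1 (E = 2 - 3 = -1)
F = -48
b(Q) = -4 (b(Q) = -3 - 1 = -4)
((F/(-8) + b(9)/(-31)) - 146)² = ((-48/(-8) - 4/(-31)) - 146)² = ((-48*(-⅛) - 4*(-1/31)) - 146)² = ((6 + 4/31) - 146)² = (190/31 - 146)² = (-4336/31)² = 18800896/961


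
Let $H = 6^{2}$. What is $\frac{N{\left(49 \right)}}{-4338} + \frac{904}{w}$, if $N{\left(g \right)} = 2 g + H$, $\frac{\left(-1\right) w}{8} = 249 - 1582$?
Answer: $\frac{155786}{2891277} \approx 0.053881$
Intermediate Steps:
$H = 36$
$w = 10664$ ($w = - 8 \left(249 - 1582\right) = \left(-8\right) \left(-1333\right) = 10664$)
$N{\left(g \right)} = 36 + 2 g$ ($N{\left(g \right)} = 2 g + 36 = 36 + 2 g$)
$\frac{N{\left(49 \right)}}{-4338} + \frac{904}{w} = \frac{36 + 2 \cdot 49}{-4338} + \frac{904}{10664} = \left(36 + 98\right) \left(- \frac{1}{4338}\right) + 904 \cdot \frac{1}{10664} = 134 \left(- \frac{1}{4338}\right) + \frac{113}{1333} = - \frac{67}{2169} + \frac{113}{1333} = \frac{155786}{2891277}$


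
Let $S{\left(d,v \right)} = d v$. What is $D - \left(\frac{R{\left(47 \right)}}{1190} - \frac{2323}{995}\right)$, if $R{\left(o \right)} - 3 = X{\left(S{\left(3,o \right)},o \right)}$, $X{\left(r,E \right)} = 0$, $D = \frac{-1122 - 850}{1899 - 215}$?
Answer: $\frac{115761287}{99697010} \approx 1.1611$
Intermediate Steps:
$D = - \frac{493}{421}$ ($D = - \frac{1972}{1684} = \left(-1972\right) \frac{1}{1684} = - \frac{493}{421} \approx -1.171$)
$R{\left(o \right)} = 3$ ($R{\left(o \right)} = 3 + 0 = 3$)
$D - \left(\frac{R{\left(47 \right)}}{1190} - \frac{2323}{995}\right) = - \frac{493}{421} - \left(\frac{3}{1190} - \frac{2323}{995}\right) = - \frac{493}{421} - - \frac{552277}{236810} = - \frac{493}{421} + \frac{552277}{236810} = \frac{115761287}{99697010}$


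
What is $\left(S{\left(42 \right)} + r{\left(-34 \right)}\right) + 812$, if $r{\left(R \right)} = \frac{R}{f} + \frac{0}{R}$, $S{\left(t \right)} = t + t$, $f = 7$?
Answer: $\frac{6238}{7} \approx 891.14$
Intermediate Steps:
$S{\left(t \right)} = 2 t$
$r{\left(R \right)} = \frac{R}{7}$ ($r{\left(R \right)} = \frac{R}{7} + \frac{0}{R} = R \frac{1}{7} + 0 = \frac{R}{7} + 0 = \frac{R}{7}$)
$\left(S{\left(42 \right)} + r{\left(-34 \right)}\right) + 812 = \left(2 \cdot 42 + \frac{1}{7} \left(-34\right)\right) + 812 = \left(84 - \frac{34}{7}\right) + 812 = \frac{554}{7} + 812 = \frac{6238}{7}$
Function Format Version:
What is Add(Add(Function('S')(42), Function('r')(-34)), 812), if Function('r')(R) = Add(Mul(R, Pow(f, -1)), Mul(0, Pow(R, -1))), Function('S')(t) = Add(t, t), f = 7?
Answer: Rational(6238, 7) ≈ 891.14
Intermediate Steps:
Function('S')(t) = Mul(2, t)
Function('r')(R) = Mul(Rational(1, 7), R) (Function('r')(R) = Add(Mul(R, Pow(7, -1)), Mul(0, Pow(R, -1))) = Add(Mul(R, Rational(1, 7)), 0) = Add(Mul(Rational(1, 7), R), 0) = Mul(Rational(1, 7), R))
Add(Add(Function('S')(42), Function('r')(-34)), 812) = Add(Add(Mul(2, 42), Mul(Rational(1, 7), -34)), 812) = Add(Add(84, Rational(-34, 7)), 812) = Add(Rational(554, 7), 812) = Rational(6238, 7)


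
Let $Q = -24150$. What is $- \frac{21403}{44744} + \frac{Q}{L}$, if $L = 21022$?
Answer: $- \frac{1957163}{1202824} \approx -1.6271$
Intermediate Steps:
$- \frac{21403}{44744} + \frac{Q}{L} = - \frac{21403}{44744} - \frac{24150}{21022} = \left(-21403\right) \frac{1}{44744} - \frac{525}{457} = - \frac{1259}{2632} - \frac{525}{457} = - \frac{1957163}{1202824}$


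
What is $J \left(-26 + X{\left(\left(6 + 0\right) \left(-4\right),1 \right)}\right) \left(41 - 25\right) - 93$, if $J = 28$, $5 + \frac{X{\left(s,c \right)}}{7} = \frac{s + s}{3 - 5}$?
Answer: $47843$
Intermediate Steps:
$X{\left(s,c \right)} = -35 - 7 s$ ($X{\left(s,c \right)} = -35 + 7 \frac{s + s}{3 - 5} = -35 + 7 \frac{2 s}{-2} = -35 + 7 \cdot 2 s \left(- \frac{1}{2}\right) = -35 + 7 \left(- s\right) = -35 - 7 s$)
$J \left(-26 + X{\left(\left(6 + 0\right) \left(-4\right),1 \right)}\right) \left(41 - 25\right) - 93 = 28 \left(-26 - \left(35 + 7 \left(6 + 0\right) \left(-4\right)\right)\right) \left(41 - 25\right) - 93 = 28 \left(-26 - \left(35 + 7 \cdot 6 \left(-4\right)\right)\right) 16 - 93 = 28 \left(-26 - -133\right) 16 - 93 = 28 \left(-26 + \left(-35 + 168\right)\right) 16 - 93 = 28 \left(-26 + 133\right) 16 - 93 = 28 \cdot 107 \cdot 16 - 93 = 28 \cdot 1712 - 93 = 47936 - 93 = 47843$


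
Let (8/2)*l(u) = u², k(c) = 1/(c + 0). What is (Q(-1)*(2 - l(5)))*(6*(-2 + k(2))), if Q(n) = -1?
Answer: -153/4 ≈ -38.250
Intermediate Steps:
k(c) = 1/c
l(u) = u²/4
(Q(-1)*(2 - l(5)))*(6*(-2 + k(2))) = (-(2 - 5²/4))*(6*(-2 + 1/2)) = (-(2 - 25/4))*(6*(-2 + ½)) = (-(2 - 1*25/4))*(6*(-3/2)) = -(2 - 25/4)*(-9) = -1*(-17/4)*(-9) = (17/4)*(-9) = -153/4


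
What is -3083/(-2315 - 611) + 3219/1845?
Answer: 5035643/1799490 ≈ 2.7984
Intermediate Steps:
-3083/(-2315 - 611) + 3219/1845 = -3083/(-2926) + 3219*(1/1845) = -3083*(-1/2926) + 1073/615 = 3083/2926 + 1073/615 = 5035643/1799490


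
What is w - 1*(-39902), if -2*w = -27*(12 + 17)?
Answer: 80587/2 ≈ 40294.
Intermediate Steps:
w = 783/2 (w = -(-27)*(12 + 17)/2 = -(-27)*29/2 = -½*(-783) = 783/2 ≈ 391.50)
w - 1*(-39902) = 783/2 - 1*(-39902) = 783/2 + 39902 = 80587/2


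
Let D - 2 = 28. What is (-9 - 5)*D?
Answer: -420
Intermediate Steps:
D = 30 (D = 2 + 28 = 30)
(-9 - 5)*D = (-9 - 5)*30 = -14*30 = -420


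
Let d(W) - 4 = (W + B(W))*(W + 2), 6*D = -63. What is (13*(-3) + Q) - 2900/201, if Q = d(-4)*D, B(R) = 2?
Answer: -27623/201 ≈ -137.43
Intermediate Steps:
D = -21/2 (D = (⅙)*(-63) = -21/2 ≈ -10.500)
d(W) = 4 + (2 + W)² (d(W) = 4 + (W + 2)*(W + 2) = 4 + (2 + W)*(2 + W) = 4 + (2 + W)²)
Q = -84 (Q = (8 + (-4)² + 4*(-4))*(-21/2) = (8 + 16 - 16)*(-21/2) = 8*(-21/2) = -84)
(13*(-3) + Q) - 2900/201 = (13*(-3) - 84) - 2900/201 = (-39 - 84) - 2900*1/201 = -123 - 2900/201 = -27623/201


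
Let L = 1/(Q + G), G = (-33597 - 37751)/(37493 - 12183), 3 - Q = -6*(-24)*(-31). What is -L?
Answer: -12655/56494211 ≈ -0.00022401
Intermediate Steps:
Q = 4467 (Q = 3 - (-6*(-24))*(-31) = 3 - 144*(-31) = 3 - 1*(-4464) = 3 + 4464 = 4467)
G = -35674/12655 (G = -71348/25310 = -71348*1/25310 = -35674/12655 ≈ -2.8190)
L = 12655/56494211 (L = 1/(4467 - 35674/12655) = 1/(56494211/12655) = 12655/56494211 ≈ 0.00022401)
-L = -1*12655/56494211 = -12655/56494211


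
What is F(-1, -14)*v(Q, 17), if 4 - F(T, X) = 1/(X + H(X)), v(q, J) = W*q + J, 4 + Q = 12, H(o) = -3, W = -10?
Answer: -4347/17 ≈ -255.71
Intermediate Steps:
Q = 8 (Q = -4 + 12 = 8)
v(q, J) = J - 10*q (v(q, J) = -10*q + J = J - 10*q)
F(T, X) = 4 - 1/(-3 + X) (F(T, X) = 4 - 1/(X - 3) = 4 - 1/(-3 + X))
F(-1, -14)*v(Q, 17) = ((-13 + 4*(-14))/(-3 - 14))*(17 - 10*8) = ((-13 - 56)/(-17))*(17 - 80) = -1/17*(-69)*(-63) = (69/17)*(-63) = -4347/17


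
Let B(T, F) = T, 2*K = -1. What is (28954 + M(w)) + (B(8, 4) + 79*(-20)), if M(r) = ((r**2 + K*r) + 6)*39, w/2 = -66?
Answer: 709726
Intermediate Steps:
w = -132 (w = 2*(-66) = -132)
K = -1/2 (K = (1/2)*(-1) = -1/2 ≈ -0.50000)
M(r) = 234 + 39*r**2 - 39*r/2 (M(r) = ((r**2 - r/2) + 6)*39 = (6 + r**2 - r/2)*39 = 234 + 39*r**2 - 39*r/2)
(28954 + M(w)) + (B(8, 4) + 79*(-20)) = (28954 + (234 + 39*(-132)**2 - 39/2*(-132))) + (8 + 79*(-20)) = (28954 + (234 + 39*17424 + 2574)) + (8 - 1580) = (28954 + (234 + 679536 + 2574)) - 1572 = (28954 + 682344) - 1572 = 711298 - 1572 = 709726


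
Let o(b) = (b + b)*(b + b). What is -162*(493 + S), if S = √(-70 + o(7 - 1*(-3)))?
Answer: -79866 - 162*√330 ≈ -82809.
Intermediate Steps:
o(b) = 4*b² (o(b) = (2*b)*(2*b) = 4*b²)
S = √330 (S = √(-70 + 4*(7 - 1*(-3))²) = √(-70 + 4*(7 + 3)²) = √(-70 + 4*10²) = √(-70 + 4*100) = √(-70 + 400) = √330 ≈ 18.166)
-162*(493 + S) = -162*(493 + √330) = -79866 - 162*√330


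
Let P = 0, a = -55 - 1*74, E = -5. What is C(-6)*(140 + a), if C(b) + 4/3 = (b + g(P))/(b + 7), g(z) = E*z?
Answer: -242/3 ≈ -80.667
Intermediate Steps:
a = -129 (a = -55 - 74 = -129)
g(z) = -5*z
C(b) = -4/3 + b/(7 + b) (C(b) = -4/3 + (b - 5*0)/(b + 7) = -4/3 + (b + 0)/(7 + b) = -4/3 + b/(7 + b))
C(-6)*(140 + a) = ((-28 - 1*(-6))/(3*(7 - 6)))*(140 - 129) = ((⅓)*(-28 + 6)/1)*11 = ((⅓)*1*(-22))*11 = -22/3*11 = -242/3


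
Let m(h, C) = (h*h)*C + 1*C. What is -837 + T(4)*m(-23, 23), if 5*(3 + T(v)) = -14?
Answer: -71539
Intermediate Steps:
m(h, C) = C + C*h² (m(h, C) = h²*C + C = C*h² + C = C + C*h²)
T(v) = -29/5 (T(v) = -3 + (⅕)*(-14) = -3 - 14/5 = -29/5)
-837 + T(4)*m(-23, 23) = -837 - 667*(1 + (-23)²)/5 = -837 - 667*(1 + 529)/5 = -837 - 667*530/5 = -837 - 29/5*12190 = -837 - 70702 = -71539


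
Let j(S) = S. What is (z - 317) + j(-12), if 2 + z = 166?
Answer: -165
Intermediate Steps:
z = 164 (z = -2 + 166 = 164)
(z - 317) + j(-12) = (164 - 317) - 12 = -153 - 12 = -165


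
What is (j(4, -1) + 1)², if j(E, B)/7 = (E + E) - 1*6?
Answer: 225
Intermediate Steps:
j(E, B) = -42 + 14*E (j(E, B) = 7*((E + E) - 1*6) = 7*(2*E - 6) = 7*(-6 + 2*E) = -42 + 14*E)
(j(4, -1) + 1)² = ((-42 + 14*4) + 1)² = ((-42 + 56) + 1)² = (14 + 1)² = 15² = 225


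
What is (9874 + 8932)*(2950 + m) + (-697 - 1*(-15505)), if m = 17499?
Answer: 384578702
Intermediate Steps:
(9874 + 8932)*(2950 + m) + (-697 - 1*(-15505)) = (9874 + 8932)*(2950 + 17499) + (-697 - 1*(-15505)) = 18806*20449 + (-697 + 15505) = 384563894 + 14808 = 384578702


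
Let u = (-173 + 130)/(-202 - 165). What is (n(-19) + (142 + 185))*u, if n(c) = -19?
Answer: 13244/367 ≈ 36.087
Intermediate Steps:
u = 43/367 (u = -43/(-367) = -43*(-1/367) = 43/367 ≈ 0.11717)
(n(-19) + (142 + 185))*u = (-19 + (142 + 185))*(43/367) = (-19 + 327)*(43/367) = 308*(43/367) = 13244/367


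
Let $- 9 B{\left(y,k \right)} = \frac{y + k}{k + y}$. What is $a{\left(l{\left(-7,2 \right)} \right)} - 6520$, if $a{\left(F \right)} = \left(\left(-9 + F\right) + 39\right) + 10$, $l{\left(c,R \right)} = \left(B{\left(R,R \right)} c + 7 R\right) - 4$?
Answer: $- \frac{58223}{9} \approx -6469.2$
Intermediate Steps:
$B{\left(y,k \right)} = - \frac{1}{9}$ ($B{\left(y,k \right)} = - \frac{\left(y + k\right) \frac{1}{k + y}}{9} = - \frac{\left(k + y\right) \frac{1}{k + y}}{9} = \left(- \frac{1}{9}\right) 1 = - \frac{1}{9}$)
$l{\left(c,R \right)} = -4 + 7 R - \frac{c}{9}$ ($l{\left(c,R \right)} = \left(- \frac{c}{9} + 7 R\right) - 4 = \left(7 R - \frac{c}{9}\right) - 4 = -4 + 7 R - \frac{c}{9}$)
$a{\left(F \right)} = 40 + F$ ($a{\left(F \right)} = \left(30 + F\right) + 10 = 40 + F$)
$a{\left(l{\left(-7,2 \right)} \right)} - 6520 = \left(40 - - \frac{97}{9}\right) - 6520 = \left(40 + \left(-4 + 14 + \frac{7}{9}\right)\right) - 6520 = \left(40 + \frac{97}{9}\right) - 6520 = \frac{457}{9} - 6520 = - \frac{58223}{9}$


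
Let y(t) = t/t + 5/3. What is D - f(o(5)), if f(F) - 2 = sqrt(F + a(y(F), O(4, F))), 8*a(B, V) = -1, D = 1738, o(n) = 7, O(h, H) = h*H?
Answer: 1736 - sqrt(110)/4 ≈ 1733.4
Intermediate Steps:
O(h, H) = H*h
y(t) = 8/3 (y(t) = 1 + 5*(1/3) = 1 + 5/3 = 8/3)
a(B, V) = -1/8 (a(B, V) = (1/8)*(-1) = -1/8)
f(F) = 2 + sqrt(-1/8 + F) (f(F) = 2 + sqrt(F - 1/8) = 2 + sqrt(-1/8 + F))
D - f(o(5)) = 1738 - (2 + sqrt(-2 + 16*7)/4) = 1738 - (2 + sqrt(-2 + 112)/4) = 1738 - (2 + sqrt(110)/4) = 1738 + (-2 - sqrt(110)/4) = 1736 - sqrt(110)/4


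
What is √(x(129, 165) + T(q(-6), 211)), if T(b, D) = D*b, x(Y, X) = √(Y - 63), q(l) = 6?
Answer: √(1266 + √66) ≈ 35.695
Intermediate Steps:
x(Y, X) = √(-63 + Y)
√(x(129, 165) + T(q(-6), 211)) = √(√(-63 + 129) + 211*6) = √(√66 + 1266) = √(1266 + √66)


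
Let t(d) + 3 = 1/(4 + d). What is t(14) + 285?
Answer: 5077/18 ≈ 282.06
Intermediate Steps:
t(d) = -3 + 1/(4 + d)
t(14) + 285 = (-11 - 3*14)/(4 + 14) + 285 = (-11 - 42)/18 + 285 = (1/18)*(-53) + 285 = -53/18 + 285 = 5077/18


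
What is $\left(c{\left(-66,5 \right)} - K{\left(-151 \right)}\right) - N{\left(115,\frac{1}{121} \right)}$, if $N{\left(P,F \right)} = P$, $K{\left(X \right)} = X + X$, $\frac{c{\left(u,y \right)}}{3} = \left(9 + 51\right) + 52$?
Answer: $523$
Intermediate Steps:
$c{\left(u,y \right)} = 336$ ($c{\left(u,y \right)} = 3 \left(\left(9 + 51\right) + 52\right) = 3 \left(60 + 52\right) = 3 \cdot 112 = 336$)
$K{\left(X \right)} = 2 X$
$\left(c{\left(-66,5 \right)} - K{\left(-151 \right)}\right) - N{\left(115,\frac{1}{121} \right)} = \left(336 - 2 \left(-151\right)\right) - 115 = \left(336 - -302\right) - 115 = \left(336 + 302\right) - 115 = 638 - 115 = 523$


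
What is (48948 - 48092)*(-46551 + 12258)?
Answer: -29354808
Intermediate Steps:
(48948 - 48092)*(-46551 + 12258) = 856*(-34293) = -29354808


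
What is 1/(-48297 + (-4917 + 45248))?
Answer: -1/7966 ≈ -0.00012553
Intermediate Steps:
1/(-48297 + (-4917 + 45248)) = 1/(-48297 + 40331) = 1/(-7966) = -1/7966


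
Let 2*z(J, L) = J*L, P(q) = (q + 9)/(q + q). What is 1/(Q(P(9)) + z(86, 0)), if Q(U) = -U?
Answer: -1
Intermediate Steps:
P(q) = (9 + q)/(2*q) (P(q) = (9 + q)/((2*q)) = (9 + q)*(1/(2*q)) = (9 + q)/(2*q))
z(J, L) = J*L/2 (z(J, L) = (J*L)/2 = J*L/2)
1/(Q(P(9)) + z(86, 0)) = 1/(-(9 + 9)/(2*9) + (½)*86*0) = 1/(-18/(2*9) + 0) = 1/(-1*1 + 0) = 1/(-1 + 0) = 1/(-1) = -1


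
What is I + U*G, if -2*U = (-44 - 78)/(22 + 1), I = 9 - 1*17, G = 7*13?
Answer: 5367/23 ≈ 233.35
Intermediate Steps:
G = 91
I = -8 (I = 9 - 17 = -8)
U = 61/23 (U = -(-44 - 78)/(2*(22 + 1)) = -(-61)/23 = -½*(-122/23) = 61/23 ≈ 2.6522)
I + U*G = -8 + (61/23)*91 = -8 + 5551/23 = 5367/23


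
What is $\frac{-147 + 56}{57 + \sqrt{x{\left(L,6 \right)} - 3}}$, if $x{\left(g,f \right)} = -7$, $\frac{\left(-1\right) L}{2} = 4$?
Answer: $- \frac{5187}{3259} + \frac{91 i \sqrt{10}}{3259} \approx -1.5916 + 0.088299 i$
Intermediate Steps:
$L = -8$ ($L = \left(-2\right) 4 = -8$)
$\frac{-147 + 56}{57 + \sqrt{x{\left(L,6 \right)} - 3}} = \frac{-147 + 56}{57 + \sqrt{-7 - 3}} = \frac{1}{57 + \sqrt{-10}} \left(-91\right) = \frac{1}{57 + i \sqrt{10}} \left(-91\right) = - \frac{91}{57 + i \sqrt{10}}$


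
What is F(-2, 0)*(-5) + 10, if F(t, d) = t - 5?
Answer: 45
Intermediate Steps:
F(t, d) = -5 + t
F(-2, 0)*(-5) + 10 = (-5 - 2)*(-5) + 10 = -7*(-5) + 10 = 35 + 10 = 45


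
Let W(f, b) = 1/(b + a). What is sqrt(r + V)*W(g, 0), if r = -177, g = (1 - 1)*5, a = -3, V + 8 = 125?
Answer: -2*I*sqrt(15)/3 ≈ -2.582*I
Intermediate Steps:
V = 117 (V = -8 + 125 = 117)
g = 0 (g = 0*5 = 0)
W(f, b) = 1/(-3 + b) (W(f, b) = 1/(b - 3) = 1/(-3 + b))
sqrt(r + V)*W(g, 0) = sqrt(-177 + 117)/(-3 + 0) = sqrt(-60)/(-3) = (2*I*sqrt(15))*(-1/3) = -2*I*sqrt(15)/3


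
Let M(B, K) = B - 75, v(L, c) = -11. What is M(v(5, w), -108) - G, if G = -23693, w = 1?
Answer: 23607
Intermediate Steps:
M(B, K) = -75 + B
M(v(5, w), -108) - G = (-75 - 11) - 1*(-23693) = -86 + 23693 = 23607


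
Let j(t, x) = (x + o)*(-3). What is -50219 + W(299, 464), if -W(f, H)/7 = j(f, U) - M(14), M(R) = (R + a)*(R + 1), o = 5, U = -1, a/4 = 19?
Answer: -40685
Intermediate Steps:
a = 76 (a = 4*19 = 76)
j(t, x) = -15 - 3*x (j(t, x) = (x + 5)*(-3) = (5 + x)*(-3) = -15 - 3*x)
M(R) = (1 + R)*(76 + R) (M(R) = (R + 76)*(R + 1) = (76 + R)*(1 + R) = (1 + R)*(76 + R))
W(f, H) = 9534 (W(f, H) = -7*((-15 - 3*(-1)) - (76 + 14**2 + 77*14)) = -7*((-15 + 3) - (76 + 196 + 1078)) = -7*(-12 - 1*1350) = -7*(-12 - 1350) = -7*(-1362) = 9534)
-50219 + W(299, 464) = -50219 + 9534 = -40685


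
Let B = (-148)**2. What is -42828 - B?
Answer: -64732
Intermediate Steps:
B = 21904
-42828 - B = -42828 - 1*21904 = -42828 - 21904 = -64732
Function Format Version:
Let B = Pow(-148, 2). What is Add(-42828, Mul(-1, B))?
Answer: -64732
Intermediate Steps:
B = 21904
Add(-42828, Mul(-1, B)) = Add(-42828, Mul(-1, 21904)) = Add(-42828, -21904) = -64732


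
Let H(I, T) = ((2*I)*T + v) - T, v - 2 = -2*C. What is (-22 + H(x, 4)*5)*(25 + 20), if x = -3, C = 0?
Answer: -6840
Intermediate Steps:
v = 2 (v = 2 - 2*0 = 2 + 0 = 2)
H(I, T) = 2 - T + 2*I*T (H(I, T) = ((2*I)*T + 2) - T = (2*I*T + 2) - T = (2 + 2*I*T) - T = 2 - T + 2*I*T)
(-22 + H(x, 4)*5)*(25 + 20) = (-22 + (2 - 1*4 + 2*(-3)*4)*5)*(25 + 20) = (-22 + (2 - 4 - 24)*5)*45 = (-22 - 26*5)*45 = (-22 - 130)*45 = -152*45 = -6840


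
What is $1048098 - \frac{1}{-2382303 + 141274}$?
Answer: $\frac{2348818012843}{2241029} \approx 1.0481 \cdot 10^{6}$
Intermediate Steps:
$1048098 - \frac{1}{-2382303 + 141274} = 1048098 - \frac{1}{-2241029} = 1048098 - - \frac{1}{2241029} = 1048098 + \frac{1}{2241029} = \frac{2348818012843}{2241029}$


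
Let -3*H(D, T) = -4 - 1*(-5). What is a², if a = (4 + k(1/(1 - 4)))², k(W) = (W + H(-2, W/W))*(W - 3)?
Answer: 9834496/6561 ≈ 1498.9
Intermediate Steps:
H(D, T) = -⅓ (H(D, T) = -(-4 - 1*(-5))/3 = -(-4 + 5)/3 = -⅓*1 = -⅓)
k(W) = (-3 + W)*(-⅓ + W) (k(W) = (W - ⅓)*(W - 3) = (-⅓ + W)*(-3 + W) = (-3 + W)*(-⅓ + W))
a = 3136/81 (a = (4 + (1 + (1/(1 - 4))² - 10/(3*(1 - 4))))² = (4 + (1 + (1/(-3))² - 10/3/(-3)))² = (4 + (1 + (-⅓)² - 10/3*(-⅓)))² = (4 + (1 + ⅑ + 10/9))² = (4 + 20/9)² = (56/9)² = 3136/81 ≈ 38.716)
a² = (3136/81)² = 9834496/6561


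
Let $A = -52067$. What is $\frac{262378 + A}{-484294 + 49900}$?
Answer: $- \frac{210311}{434394} \approx -0.48415$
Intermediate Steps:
$\frac{262378 + A}{-484294 + 49900} = \frac{262378 - 52067}{-484294 + 49900} = \frac{210311}{-434394} = 210311 \left(- \frac{1}{434394}\right) = - \frac{210311}{434394}$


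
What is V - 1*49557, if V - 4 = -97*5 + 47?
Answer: -49991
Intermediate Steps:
V = -434 (V = 4 + (-97*5 + 47) = 4 + (-485 + 47) = 4 - 438 = -434)
V - 1*49557 = -434 - 1*49557 = -434 - 49557 = -49991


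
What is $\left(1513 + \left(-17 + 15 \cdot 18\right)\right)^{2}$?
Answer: $3118756$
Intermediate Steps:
$\left(1513 + \left(-17 + 15 \cdot 18\right)\right)^{2} = \left(1513 + \left(-17 + 270\right)\right)^{2} = \left(1513 + 253\right)^{2} = 1766^{2} = 3118756$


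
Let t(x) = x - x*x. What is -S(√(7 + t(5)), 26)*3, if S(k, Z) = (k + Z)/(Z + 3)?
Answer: -78/29 - 3*I*√13/29 ≈ -2.6897 - 0.37299*I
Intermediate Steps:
t(x) = x - x²
S(k, Z) = (Z + k)/(3 + Z)
-S(√(7 + t(5)), 26)*3 = -(26 + √(7 + 5*(1 - 1*5)))/(3 + 26)*3 = -(26 + √(7 + 5*(1 - 5)))/29*3 = -(26 + √(7 + 5*(-4)))/29*3 = -(26 + √(7 - 20))/29*3 = -(26 + √(-13))/29*3 = -(26 + I*√13)/29*3 = -(26/29 + I*√13/29)*3 = (-26/29 - I*√13/29)*3 = -78/29 - 3*I*√13/29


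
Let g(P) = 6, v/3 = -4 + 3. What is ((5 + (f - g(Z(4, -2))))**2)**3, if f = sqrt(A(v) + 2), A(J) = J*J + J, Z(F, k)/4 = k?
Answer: 1593 - 1100*sqrt(2) ≈ 37.365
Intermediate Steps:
Z(F, k) = 4*k
v = -3 (v = 3*(-4 + 3) = 3*(-1) = -3)
A(J) = J + J**2 (A(J) = J**2 + J = J + J**2)
f = 2*sqrt(2) (f = sqrt(-3*(1 - 3) + 2) = sqrt(-3*(-2) + 2) = sqrt(6 + 2) = sqrt(8) = 2*sqrt(2) ≈ 2.8284)
((5 + (f - g(Z(4, -2))))**2)**3 = ((5 + (2*sqrt(2) - 1*6))**2)**3 = ((5 + (2*sqrt(2) - 6))**2)**3 = ((5 + (-6 + 2*sqrt(2)))**2)**3 = ((-1 + 2*sqrt(2))**2)**3 = (-1 + 2*sqrt(2))**6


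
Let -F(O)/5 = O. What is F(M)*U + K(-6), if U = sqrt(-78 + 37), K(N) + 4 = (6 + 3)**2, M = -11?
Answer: 77 + 55*I*sqrt(41) ≈ 77.0 + 352.17*I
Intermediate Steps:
K(N) = 77 (K(N) = -4 + (6 + 3)**2 = -4 + 9**2 = -4 + 81 = 77)
F(O) = -5*O
U = I*sqrt(41) (U = sqrt(-41) = I*sqrt(41) ≈ 6.4031*I)
F(M)*U + K(-6) = (-5*(-11))*(I*sqrt(41)) + 77 = 55*(I*sqrt(41)) + 77 = 55*I*sqrt(41) + 77 = 77 + 55*I*sqrt(41)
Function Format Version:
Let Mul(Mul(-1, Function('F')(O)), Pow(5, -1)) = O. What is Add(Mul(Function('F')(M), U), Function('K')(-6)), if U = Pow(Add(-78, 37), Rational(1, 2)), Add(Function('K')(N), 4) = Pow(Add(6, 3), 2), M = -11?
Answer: Add(77, Mul(55, I, Pow(41, Rational(1, 2)))) ≈ Add(77.000, Mul(352.17, I))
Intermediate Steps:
Function('K')(N) = 77 (Function('K')(N) = Add(-4, Pow(Add(6, 3), 2)) = Add(-4, Pow(9, 2)) = Add(-4, 81) = 77)
Function('F')(O) = Mul(-5, O)
U = Mul(I, Pow(41, Rational(1, 2))) (U = Pow(-41, Rational(1, 2)) = Mul(I, Pow(41, Rational(1, 2))) ≈ Mul(6.4031, I))
Add(Mul(Function('F')(M), U), Function('K')(-6)) = Add(Mul(Mul(-5, -11), Mul(I, Pow(41, Rational(1, 2)))), 77) = Add(Mul(55, Mul(I, Pow(41, Rational(1, 2)))), 77) = Add(Mul(55, I, Pow(41, Rational(1, 2))), 77) = Add(77, Mul(55, I, Pow(41, Rational(1, 2))))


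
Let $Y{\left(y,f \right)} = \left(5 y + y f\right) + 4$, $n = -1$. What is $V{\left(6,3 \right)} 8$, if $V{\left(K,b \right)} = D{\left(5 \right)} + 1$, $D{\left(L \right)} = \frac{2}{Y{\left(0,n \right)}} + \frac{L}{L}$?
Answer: $20$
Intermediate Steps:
$Y{\left(y,f \right)} = 4 + 5 y + f y$ ($Y{\left(y,f \right)} = \left(5 y + f y\right) + 4 = 4 + 5 y + f y$)
$D{\left(L \right)} = \frac{3}{2}$ ($D{\left(L \right)} = \frac{2}{4 + 5 \cdot 0 - 0} + \frac{L}{L} = \frac{2}{4 + 0 + 0} + 1 = \frac{2}{4} + 1 = 2 \cdot \frac{1}{4} + 1 = \frac{1}{2} + 1 = \frac{3}{2}$)
$V{\left(K,b \right)} = \frac{5}{2}$ ($V{\left(K,b \right)} = \frac{3}{2} + 1 = \frac{5}{2}$)
$V{\left(6,3 \right)} 8 = \frac{5}{2} \cdot 8 = 20$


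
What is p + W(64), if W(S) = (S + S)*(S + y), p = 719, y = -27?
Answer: 5455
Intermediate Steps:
W(S) = 2*S*(-27 + S) (W(S) = (S + S)*(S - 27) = (2*S)*(-27 + S) = 2*S*(-27 + S))
p + W(64) = 719 + 2*64*(-27 + 64) = 719 + 2*64*37 = 719 + 4736 = 5455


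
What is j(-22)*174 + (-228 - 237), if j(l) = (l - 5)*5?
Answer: -23955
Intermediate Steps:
j(l) = -25 + 5*l (j(l) = (-5 + l)*5 = -25 + 5*l)
j(-22)*174 + (-228 - 237) = (-25 + 5*(-22))*174 + (-228 - 237) = (-25 - 110)*174 - 465 = -135*174 - 465 = -23490 - 465 = -23955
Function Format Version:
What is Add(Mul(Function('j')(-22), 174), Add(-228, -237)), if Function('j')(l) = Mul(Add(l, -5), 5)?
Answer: -23955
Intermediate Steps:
Function('j')(l) = Add(-25, Mul(5, l)) (Function('j')(l) = Mul(Add(-5, l), 5) = Add(-25, Mul(5, l)))
Add(Mul(Function('j')(-22), 174), Add(-228, -237)) = Add(Mul(Add(-25, Mul(5, -22)), 174), Add(-228, -237)) = Add(Mul(Add(-25, -110), 174), -465) = Add(Mul(-135, 174), -465) = Add(-23490, -465) = -23955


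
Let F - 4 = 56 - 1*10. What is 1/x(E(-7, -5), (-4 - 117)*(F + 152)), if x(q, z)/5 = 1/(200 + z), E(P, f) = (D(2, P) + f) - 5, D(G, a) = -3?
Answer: -24242/5 ≈ -4848.4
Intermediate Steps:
F = 50 (F = 4 + (56 - 1*10) = 4 + (56 - 10) = 4 + 46 = 50)
E(P, f) = -8 + f (E(P, f) = (-3 + f) - 5 = -8 + f)
x(q, z) = 5/(200 + z)
1/x(E(-7, -5), (-4 - 117)*(F + 152)) = 1/(5/(200 + (-4 - 117)*(50 + 152))) = 1/(5/(200 - 121*202)) = 1/(5/(200 - 24442)) = 1/(5/(-24242)) = 1/(5*(-1/24242)) = 1/(-5/24242) = -24242/5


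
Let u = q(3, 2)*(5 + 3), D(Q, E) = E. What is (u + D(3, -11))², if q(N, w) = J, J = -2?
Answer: 729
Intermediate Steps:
q(N, w) = -2
u = -16 (u = -2*(5 + 3) = -2*8 = -16)
(u + D(3, -11))² = (-16 - 11)² = (-27)² = 729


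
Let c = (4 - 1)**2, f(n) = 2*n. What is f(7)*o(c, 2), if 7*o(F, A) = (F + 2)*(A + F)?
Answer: 242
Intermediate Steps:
c = 9 (c = 3**2 = 9)
o(F, A) = (2 + F)*(A + F)/7 (o(F, A) = ((F + 2)*(A + F))/7 = ((2 + F)*(A + F))/7 = (2 + F)*(A + F)/7)
f(7)*o(c, 2) = (2*7)*((1/7)*9**2 + (2/7)*2 + (2/7)*9 + (1/7)*2*9) = 14*((1/7)*81 + 4/7 + 18/7 + 18/7) = 14*(81/7 + 4/7 + 18/7 + 18/7) = 14*(121/7) = 242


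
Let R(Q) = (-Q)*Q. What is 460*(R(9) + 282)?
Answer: 92460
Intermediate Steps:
R(Q) = -Q²
460*(R(9) + 282) = 460*(-1*9² + 282) = 460*(-1*81 + 282) = 460*(-81 + 282) = 460*201 = 92460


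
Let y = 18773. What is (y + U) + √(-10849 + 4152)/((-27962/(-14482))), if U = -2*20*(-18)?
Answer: 19493 + 7241*I*√6697/13981 ≈ 19493.0 + 42.384*I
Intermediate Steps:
U = 720 (U = -40*(-18) = 720)
(y + U) + √(-10849 + 4152)/((-27962/(-14482))) = (18773 + 720) + √(-10849 + 4152)/((-27962/(-14482))) = 19493 + √(-6697)/((-27962*(-1/14482))) = 19493 + (I*√6697)/(13981/7241) = 19493 + (I*√6697)*(7241/13981) = 19493 + 7241*I*√6697/13981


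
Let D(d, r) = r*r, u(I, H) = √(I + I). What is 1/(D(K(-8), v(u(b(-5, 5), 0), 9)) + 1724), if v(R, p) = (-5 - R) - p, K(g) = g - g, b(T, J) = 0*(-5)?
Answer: 1/1920 ≈ 0.00052083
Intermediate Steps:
b(T, J) = 0
K(g) = 0
u(I, H) = √2*√I (u(I, H) = √(2*I) = √2*√I)
v(R, p) = -5 - R - p
D(d, r) = r²
1/(D(K(-8), v(u(b(-5, 5), 0), 9)) + 1724) = 1/((-5 - √2*√0 - 1*9)² + 1724) = 1/((-5 - √2*0 - 9)² + 1724) = 1/((-5 - 1*0 - 9)² + 1724) = 1/((-5 + 0 - 9)² + 1724) = 1/((-14)² + 1724) = 1/(196 + 1724) = 1/1920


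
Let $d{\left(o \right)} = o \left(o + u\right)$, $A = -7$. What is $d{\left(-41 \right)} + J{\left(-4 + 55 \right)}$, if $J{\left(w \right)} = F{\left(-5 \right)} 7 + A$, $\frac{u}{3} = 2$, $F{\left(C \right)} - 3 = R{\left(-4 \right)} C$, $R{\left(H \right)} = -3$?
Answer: $1554$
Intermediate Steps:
$F{\left(C \right)} = 3 - 3 C$
$u = 6$ ($u = 3 \cdot 2 = 6$)
$d{\left(o \right)} = o \left(6 + o\right)$ ($d{\left(o \right)} = o \left(o + 6\right) = o \left(6 + o\right)$)
$J{\left(w \right)} = 119$ ($J{\left(w \right)} = \left(3 - -15\right) 7 - 7 = \left(3 + 15\right) 7 - 7 = 18 \cdot 7 - 7 = 126 - 7 = 119$)
$d{\left(-41 \right)} + J{\left(-4 + 55 \right)} = - 41 \left(6 - 41\right) + 119 = \left(-41\right) \left(-35\right) + 119 = 1435 + 119 = 1554$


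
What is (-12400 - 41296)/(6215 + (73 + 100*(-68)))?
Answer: 839/8 ≈ 104.88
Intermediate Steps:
(-12400 - 41296)/(6215 + (73 + 100*(-68))) = -53696/(6215 + (73 - 6800)) = -53696/(6215 - 6727) = -53696/(-512) = -53696*(-1/512) = 839/8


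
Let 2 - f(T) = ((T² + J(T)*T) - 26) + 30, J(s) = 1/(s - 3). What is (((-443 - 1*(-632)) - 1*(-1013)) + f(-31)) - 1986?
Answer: -59429/34 ≈ -1747.9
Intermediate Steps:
J(s) = 1/(-3 + s)
f(T) = -2 - T² - T/(-3 + T) (f(T) = 2 - (((T² + T/(-3 + T)) - 26) + 30) = 2 - ((-26 + T² + T/(-3 + T)) + 30) = 2 - (4 + T² + T/(-3 + T)) = 2 + (-4 - T² - T/(-3 + T)) = -2 - T² - T/(-3 + T))
(((-443 - 1*(-632)) - 1*(-1013)) + f(-31)) - 1986 = (((-443 - 1*(-632)) - 1*(-1013)) + (-1*(-31) + (-3 - 31)*(-2 - 1*(-31)²))/(-3 - 31)) - 1986 = (((-443 + 632) + 1013) + (31 - 34*(-2 - 1*961))/(-34)) - 1986 = ((189 + 1013) - (31 - 34*(-2 - 961))/34) - 1986 = (1202 - (31 - 34*(-963))/34) - 1986 = (1202 - (31 + 32742)/34) - 1986 = (1202 - 1/34*32773) - 1986 = (1202 - 32773/34) - 1986 = 8095/34 - 1986 = -59429/34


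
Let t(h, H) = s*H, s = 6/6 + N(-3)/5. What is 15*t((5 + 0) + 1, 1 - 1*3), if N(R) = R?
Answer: -12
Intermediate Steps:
s = ⅖ (s = 6/6 - 3/5 = 6*(⅙) - 3*⅕ = 1 - ⅗ = ⅖ ≈ 0.40000)
t(h, H) = 2*H/5
15*t((5 + 0) + 1, 1 - 1*3) = 15*(2*(1 - 1*3)/5) = 15*(2*(1 - 3)/5) = 15*((⅖)*(-2)) = 15*(-⅘) = -12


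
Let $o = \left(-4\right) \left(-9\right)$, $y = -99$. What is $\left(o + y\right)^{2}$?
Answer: $3969$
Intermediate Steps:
$o = 36$
$\left(o + y\right)^{2} = \left(36 - 99\right)^{2} = \left(-63\right)^{2} = 3969$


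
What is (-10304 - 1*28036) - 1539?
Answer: -39879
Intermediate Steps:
(-10304 - 1*28036) - 1539 = (-10304 - 28036) - 1539 = -38340 - 1539 = -39879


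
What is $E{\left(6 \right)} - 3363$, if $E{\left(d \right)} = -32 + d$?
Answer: $-3389$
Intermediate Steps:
$E{\left(6 \right)} - 3363 = \left(-32 + 6\right) - 3363 = -26 - 3363 = -3389$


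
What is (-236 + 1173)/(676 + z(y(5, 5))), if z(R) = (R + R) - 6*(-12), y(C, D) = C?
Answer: 937/758 ≈ 1.2361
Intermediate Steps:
z(R) = 72 + 2*R (z(R) = 2*R - 1*(-72) = 2*R + 72 = 72 + 2*R)
(-236 + 1173)/(676 + z(y(5, 5))) = (-236 + 1173)/(676 + (72 + 2*5)) = 937/(676 + (72 + 10)) = 937/(676 + 82) = 937/758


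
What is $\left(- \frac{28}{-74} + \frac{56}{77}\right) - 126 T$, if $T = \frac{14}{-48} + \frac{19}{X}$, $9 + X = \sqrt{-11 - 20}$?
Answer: $\frac{749631}{3256} + \frac{171 i \sqrt{31}}{8} \approx 230.23 + 119.01 i$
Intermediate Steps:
$X = -9 + i \sqrt{31}$ ($X = -9 + \sqrt{-11 - 20} = -9 + \sqrt{-31} = -9 + i \sqrt{31} \approx -9.0 + 5.5678 i$)
$T = - \frac{7}{24} + \frac{19}{-9 + i \sqrt{31}}$ ($T = \frac{14}{-48} + \frac{19}{-9 + i \sqrt{31}} = 14 \left(- \frac{1}{48}\right) + \frac{19}{-9 + i \sqrt{31}} = - \frac{7}{24} + \frac{19}{-9 + i \sqrt{31}} \approx -1.8185 - 0.94453 i$)
$\left(- \frac{28}{-74} + \frac{56}{77}\right) - 126 T = \left(- \frac{28}{-74} + \frac{56}{77}\right) - 126 \left(- \frac{611}{336} - \frac{19 i \sqrt{31}}{112}\right) = \left(\left(-28\right) \left(- \frac{1}{74}\right) + 56 \cdot \frac{1}{77}\right) + \left(\frac{1833}{8} + \frac{171 i \sqrt{31}}{8}\right) = \left(\frac{14}{37} + \frac{8}{11}\right) + \left(\frac{1833}{8} + \frac{171 i \sqrt{31}}{8}\right) = \frac{450}{407} + \left(\frac{1833}{8} + \frac{171 i \sqrt{31}}{8}\right) = \frac{749631}{3256} + \frac{171 i \sqrt{31}}{8}$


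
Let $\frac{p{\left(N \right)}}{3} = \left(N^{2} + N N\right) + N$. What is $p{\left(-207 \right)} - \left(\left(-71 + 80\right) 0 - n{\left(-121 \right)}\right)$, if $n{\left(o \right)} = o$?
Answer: $256352$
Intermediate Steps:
$p{\left(N \right)} = 3 N + 6 N^{2}$ ($p{\left(N \right)} = 3 \left(\left(N^{2} + N N\right) + N\right) = 3 \left(\left(N^{2} + N^{2}\right) + N\right) = 3 \left(2 N^{2} + N\right) = 3 \left(N + 2 N^{2}\right) = 3 N + 6 N^{2}$)
$p{\left(-207 \right)} - \left(\left(-71 + 80\right) 0 - n{\left(-121 \right)}\right) = 3 \left(-207\right) \left(1 + 2 \left(-207\right)\right) - \left(\left(-71 + 80\right) 0 - -121\right) = 3 \left(-207\right) \left(1 - 414\right) - \left(9 \cdot 0 + 121\right) = 3 \left(-207\right) \left(-413\right) - \left(0 + 121\right) = 256473 - 121 = 256352$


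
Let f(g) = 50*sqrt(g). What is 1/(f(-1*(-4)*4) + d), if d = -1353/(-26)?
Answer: 26/6553 ≈ 0.0039677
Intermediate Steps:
d = 1353/26 (d = -1353*(-1)/26 = -33*(-41/26) = 1353/26 ≈ 52.038)
1/(f(-1*(-4)*4) + d) = 1/(50*sqrt(-1*(-4)*4) + 1353/26) = 1/(50*sqrt(4*4) + 1353/26) = 1/(50*sqrt(16) + 1353/26) = 1/(50*4 + 1353/26) = 1/(200 + 1353/26) = 1/(6553/26) = 26/6553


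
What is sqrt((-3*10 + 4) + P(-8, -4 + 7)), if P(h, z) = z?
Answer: I*sqrt(23) ≈ 4.7958*I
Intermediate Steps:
sqrt((-3*10 + 4) + P(-8, -4 + 7)) = sqrt((-3*10 + 4) + (-4 + 7)) = sqrt((-30 + 4) + 3) = sqrt(-26 + 3) = sqrt(-23) = I*sqrt(23)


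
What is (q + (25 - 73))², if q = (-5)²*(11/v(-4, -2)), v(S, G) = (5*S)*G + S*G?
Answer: 4116841/2304 ≈ 1786.8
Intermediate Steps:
v(S, G) = 6*G*S (v(S, G) = 5*G*S + G*S = 6*G*S)
q = 275/48 (q = (-5)²*(11/((6*(-2)*(-4)))) = 25*(11/48) = 275/48 ≈ 5.7292)
(q + (25 - 73))² = (275/48 + (25 - 73))² = (275/48 - 48)² = (-2029/48)² = 4116841/2304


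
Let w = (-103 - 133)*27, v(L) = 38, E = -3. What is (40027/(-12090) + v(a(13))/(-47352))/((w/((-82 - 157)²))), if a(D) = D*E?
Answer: 231391059053/7794612720 ≈ 29.686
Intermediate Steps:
a(D) = -3*D (a(D) = D*(-3) = -3*D)
w = -6372 (w = -236*27 = -6372)
(40027/(-12090) + v(a(13))/(-47352))/((w/((-82 - 157)²))) = (40027/(-12090) + 38/(-47352))/((-6372/(-82 - 157)²)) = (40027*(-1/12090) + 38*(-1/47352))/((-6372/((-239)²))) = (-3079/930 - 19/23676)/((-6372/57121)) = -4050893/(1223260*((-6372*1/57121))) = -4050893/(1223260*(-6372/57121)) = -4050893/1223260*(-57121/6372) = 231391059053/7794612720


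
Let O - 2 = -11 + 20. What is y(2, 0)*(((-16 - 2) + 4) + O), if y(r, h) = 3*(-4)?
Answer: 36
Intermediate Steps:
y(r, h) = -12
O = 11 (O = 2 + (-11 + 20) = 2 + 9 = 11)
y(2, 0)*(((-16 - 2) + 4) + O) = -12*(((-16 - 2) + 4) + 11) = -12*((-18 + 4) + 11) = -12*(-14 + 11) = -12*(-3) = 36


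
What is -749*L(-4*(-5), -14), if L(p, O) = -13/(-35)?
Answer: -1391/5 ≈ -278.20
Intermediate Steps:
L(p, O) = 13/35 (L(p, O) = -13*(-1/35) = 13/35)
-749*L(-4*(-5), -14) = -749*13/35 = -1391/5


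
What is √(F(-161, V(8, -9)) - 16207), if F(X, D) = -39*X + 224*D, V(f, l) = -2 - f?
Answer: 78*I*√2 ≈ 110.31*I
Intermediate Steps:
√(F(-161, V(8, -9)) - 16207) = √((-39*(-161) + 224*(-2 - 1*8)) - 16207) = √((6279 + 224*(-2 - 8)) - 16207) = √((6279 + 224*(-10)) - 16207) = √((6279 - 2240) - 16207) = √(4039 - 16207) = √(-12168) = 78*I*√2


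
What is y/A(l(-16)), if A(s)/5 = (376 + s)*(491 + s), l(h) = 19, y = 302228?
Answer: 151114/503625 ≈ 0.30005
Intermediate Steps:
A(s) = 5*(376 + s)*(491 + s) (A(s) = 5*((376 + s)*(491 + s)) = 5*(376 + s)*(491 + s))
y/A(l(-16)) = 302228/(923080 + 5*19² + 4335*19) = 302228/(923080 + 5*361 + 82365) = 302228/(923080 + 1805 + 82365) = 302228/1007250 = 302228*(1/1007250) = 151114/503625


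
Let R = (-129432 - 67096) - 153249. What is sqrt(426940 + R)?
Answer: 17*sqrt(267) ≈ 277.78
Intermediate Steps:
R = -349777 (R = -196528 - 153249 = -349777)
sqrt(426940 + R) = sqrt(426940 - 349777) = sqrt(77163) = 17*sqrt(267)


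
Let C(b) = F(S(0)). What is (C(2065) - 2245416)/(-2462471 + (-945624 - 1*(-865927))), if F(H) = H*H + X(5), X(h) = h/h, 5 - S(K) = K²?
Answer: 1122695/1271084 ≈ 0.88326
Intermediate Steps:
S(K) = 5 - K²
X(h) = 1
F(H) = 1 + H² (F(H) = H*H + 1 = H² + 1 = 1 + H²)
C(b) = 26 (C(b) = 1 + (5 - 1*0²)² = 1 + (5 - 1*0)² = 1 + (5 + 0)² = 1 + 5² = 1 + 25 = 26)
(C(2065) - 2245416)/(-2462471 + (-945624 - 1*(-865927))) = (26 - 2245416)/(-2462471 + (-945624 - 1*(-865927))) = -2245390/(-2462471 + (-945624 + 865927)) = -2245390/(-2462471 - 79697) = -2245390/(-2542168) = -2245390*(-1/2542168) = 1122695/1271084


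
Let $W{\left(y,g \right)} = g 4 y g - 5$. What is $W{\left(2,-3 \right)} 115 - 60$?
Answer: $7645$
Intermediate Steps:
$W{\left(y,g \right)} = -5 + 4 y g^{2}$ ($W{\left(y,g \right)} = 4 g y g - 5 = 4 y g^{2} - 5 = -5 + 4 y g^{2}$)
$W{\left(2,-3 \right)} 115 - 60 = \left(-5 + 4 \cdot 2 \left(-3\right)^{2}\right) 115 - 60 = \left(-5 + 4 \cdot 2 \cdot 9\right) 115 - 60 = \left(-5 + 72\right) 115 - 60 = 67 \cdot 115 - 60 = 7705 - 60 = 7645$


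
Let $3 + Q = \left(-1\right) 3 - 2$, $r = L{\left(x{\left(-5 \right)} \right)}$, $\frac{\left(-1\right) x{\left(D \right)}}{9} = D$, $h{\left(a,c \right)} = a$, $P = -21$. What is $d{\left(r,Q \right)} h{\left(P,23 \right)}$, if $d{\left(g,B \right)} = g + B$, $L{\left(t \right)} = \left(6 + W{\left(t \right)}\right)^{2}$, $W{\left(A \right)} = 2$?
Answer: $-1176$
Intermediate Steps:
$x{\left(D \right)} = - 9 D$
$L{\left(t \right)} = 64$ ($L{\left(t \right)} = \left(6 + 2\right)^{2} = 8^{2} = 64$)
$r = 64$
$Q = -8$ ($Q = -3 - 5 = -8$)
$d{\left(g,B \right)} = B + g$
$d{\left(r,Q \right)} h{\left(P,23 \right)} = \left(-8 + 64\right) \left(-21\right) = 56 \left(-21\right) = -1176$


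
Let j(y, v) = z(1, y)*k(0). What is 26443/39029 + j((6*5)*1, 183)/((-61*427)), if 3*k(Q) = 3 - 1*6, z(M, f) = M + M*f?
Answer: 22257120/32793173 ≈ 0.67871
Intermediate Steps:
k(Q) = -1 (k(Q) = (3 - 1*6)/3 = (3 - 6)/3 = (1/3)*(-3) = -1)
j(y, v) = -1 - y (j(y, v) = (1*(1 + y))*(-1) = (1 + y)*(-1) = -1 - y)
26443/39029 + j((6*5)*1, 183)/((-61*427)) = 26443/39029 + (-1 - 6*5)/((-61*427)) = 26443*(1/39029) + (-1 - 30)/(-26047) = 853/1259 + (-1 - 1*30)*(-1/26047) = 853/1259 + (-1 - 30)*(-1/26047) = 853/1259 - 31*(-1/26047) = 853/1259 + 31/26047 = 22257120/32793173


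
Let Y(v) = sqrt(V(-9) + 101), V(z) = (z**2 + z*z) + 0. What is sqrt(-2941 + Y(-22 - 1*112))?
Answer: sqrt(-2941 + sqrt(263)) ≈ 54.081*I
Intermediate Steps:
V(z) = 2*z**2 (V(z) = (z**2 + z**2) + 0 = 2*z**2 + 0 = 2*z**2)
Y(v) = sqrt(263) (Y(v) = sqrt(2*(-9)**2 + 101) = sqrt(2*81 + 101) = sqrt(162 + 101) = sqrt(263))
sqrt(-2941 + Y(-22 - 1*112)) = sqrt(-2941 + sqrt(263))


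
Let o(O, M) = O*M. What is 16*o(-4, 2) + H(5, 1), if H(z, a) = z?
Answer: -123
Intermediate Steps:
o(O, M) = M*O
16*o(-4, 2) + H(5, 1) = 16*(2*(-4)) + 5 = 16*(-8) + 5 = -128 + 5 = -123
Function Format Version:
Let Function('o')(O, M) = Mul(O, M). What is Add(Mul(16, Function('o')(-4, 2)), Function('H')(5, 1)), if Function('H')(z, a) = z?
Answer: -123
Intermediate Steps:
Function('o')(O, M) = Mul(M, O)
Add(Mul(16, Function('o')(-4, 2)), Function('H')(5, 1)) = Add(Mul(16, Mul(2, -4)), 5) = Add(Mul(16, -8), 5) = Add(-128, 5) = -123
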